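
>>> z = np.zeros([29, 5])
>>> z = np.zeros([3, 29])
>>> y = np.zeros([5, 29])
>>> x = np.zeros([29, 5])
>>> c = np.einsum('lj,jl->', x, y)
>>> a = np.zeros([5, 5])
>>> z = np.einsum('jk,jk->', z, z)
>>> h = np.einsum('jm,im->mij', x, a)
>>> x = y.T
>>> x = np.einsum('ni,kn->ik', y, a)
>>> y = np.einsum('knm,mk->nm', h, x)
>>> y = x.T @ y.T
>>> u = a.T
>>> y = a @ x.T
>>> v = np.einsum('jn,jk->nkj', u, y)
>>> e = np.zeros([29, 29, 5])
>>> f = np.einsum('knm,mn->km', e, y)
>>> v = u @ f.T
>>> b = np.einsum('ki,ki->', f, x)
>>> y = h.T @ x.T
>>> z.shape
()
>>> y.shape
(29, 5, 29)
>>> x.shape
(29, 5)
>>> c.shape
()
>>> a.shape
(5, 5)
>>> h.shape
(5, 5, 29)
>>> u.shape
(5, 5)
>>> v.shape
(5, 29)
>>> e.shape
(29, 29, 5)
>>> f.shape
(29, 5)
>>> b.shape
()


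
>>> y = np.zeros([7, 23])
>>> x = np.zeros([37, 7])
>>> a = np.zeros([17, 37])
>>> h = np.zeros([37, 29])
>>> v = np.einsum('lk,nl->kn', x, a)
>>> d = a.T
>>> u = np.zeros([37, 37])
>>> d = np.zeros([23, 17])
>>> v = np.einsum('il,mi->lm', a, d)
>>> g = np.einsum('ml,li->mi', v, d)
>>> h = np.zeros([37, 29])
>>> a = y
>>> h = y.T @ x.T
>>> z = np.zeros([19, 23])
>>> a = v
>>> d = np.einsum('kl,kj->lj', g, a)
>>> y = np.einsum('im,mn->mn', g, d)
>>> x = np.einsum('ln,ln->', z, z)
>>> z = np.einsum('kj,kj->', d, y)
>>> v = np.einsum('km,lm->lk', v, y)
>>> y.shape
(17, 23)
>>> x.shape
()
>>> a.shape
(37, 23)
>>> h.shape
(23, 37)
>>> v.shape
(17, 37)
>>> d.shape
(17, 23)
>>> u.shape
(37, 37)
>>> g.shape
(37, 17)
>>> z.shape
()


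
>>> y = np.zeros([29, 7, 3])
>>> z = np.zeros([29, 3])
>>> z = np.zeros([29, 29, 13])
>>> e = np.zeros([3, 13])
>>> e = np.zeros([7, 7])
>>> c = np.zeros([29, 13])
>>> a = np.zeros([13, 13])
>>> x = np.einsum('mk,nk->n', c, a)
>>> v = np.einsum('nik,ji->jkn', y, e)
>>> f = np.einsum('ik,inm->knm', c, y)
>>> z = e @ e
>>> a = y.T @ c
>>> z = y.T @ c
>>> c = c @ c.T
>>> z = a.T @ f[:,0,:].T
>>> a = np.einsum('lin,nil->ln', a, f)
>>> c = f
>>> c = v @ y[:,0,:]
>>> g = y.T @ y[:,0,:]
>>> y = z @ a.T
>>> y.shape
(13, 7, 3)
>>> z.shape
(13, 7, 13)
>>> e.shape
(7, 7)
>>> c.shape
(7, 3, 3)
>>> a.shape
(3, 13)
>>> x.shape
(13,)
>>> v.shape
(7, 3, 29)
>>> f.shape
(13, 7, 3)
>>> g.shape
(3, 7, 3)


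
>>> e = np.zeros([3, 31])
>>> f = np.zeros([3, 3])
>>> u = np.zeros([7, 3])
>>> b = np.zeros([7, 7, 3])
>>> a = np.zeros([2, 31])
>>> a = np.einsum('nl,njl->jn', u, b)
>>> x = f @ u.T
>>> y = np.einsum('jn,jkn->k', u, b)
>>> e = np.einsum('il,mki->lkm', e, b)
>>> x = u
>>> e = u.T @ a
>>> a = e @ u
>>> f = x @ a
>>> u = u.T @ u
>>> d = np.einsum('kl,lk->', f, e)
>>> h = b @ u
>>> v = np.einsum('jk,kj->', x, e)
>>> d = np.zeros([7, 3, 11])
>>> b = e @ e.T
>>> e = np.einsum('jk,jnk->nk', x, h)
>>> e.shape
(7, 3)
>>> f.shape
(7, 3)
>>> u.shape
(3, 3)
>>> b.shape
(3, 3)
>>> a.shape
(3, 3)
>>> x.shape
(7, 3)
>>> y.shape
(7,)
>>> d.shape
(7, 3, 11)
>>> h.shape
(7, 7, 3)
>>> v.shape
()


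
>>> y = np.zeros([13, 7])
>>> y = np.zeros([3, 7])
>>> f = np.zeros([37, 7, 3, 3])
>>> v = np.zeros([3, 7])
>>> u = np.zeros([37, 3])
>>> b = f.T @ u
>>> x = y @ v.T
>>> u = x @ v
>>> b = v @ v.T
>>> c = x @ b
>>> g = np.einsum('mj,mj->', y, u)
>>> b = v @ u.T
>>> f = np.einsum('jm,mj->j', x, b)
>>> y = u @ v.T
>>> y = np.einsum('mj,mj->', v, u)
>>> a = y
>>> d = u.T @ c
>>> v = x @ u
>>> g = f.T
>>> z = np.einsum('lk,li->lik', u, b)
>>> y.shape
()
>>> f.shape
(3,)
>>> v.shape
(3, 7)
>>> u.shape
(3, 7)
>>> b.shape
(3, 3)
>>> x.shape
(3, 3)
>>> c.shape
(3, 3)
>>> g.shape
(3,)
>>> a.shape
()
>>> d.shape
(7, 3)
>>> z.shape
(3, 3, 7)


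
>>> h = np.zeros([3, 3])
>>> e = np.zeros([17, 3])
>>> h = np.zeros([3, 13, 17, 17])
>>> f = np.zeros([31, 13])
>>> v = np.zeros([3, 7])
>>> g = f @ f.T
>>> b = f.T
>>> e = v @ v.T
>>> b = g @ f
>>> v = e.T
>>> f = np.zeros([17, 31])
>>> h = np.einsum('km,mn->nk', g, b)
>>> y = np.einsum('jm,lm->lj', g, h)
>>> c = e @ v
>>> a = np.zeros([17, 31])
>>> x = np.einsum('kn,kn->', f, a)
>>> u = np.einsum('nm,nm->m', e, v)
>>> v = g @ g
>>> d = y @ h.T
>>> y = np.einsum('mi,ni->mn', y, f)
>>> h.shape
(13, 31)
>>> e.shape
(3, 3)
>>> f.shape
(17, 31)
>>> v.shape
(31, 31)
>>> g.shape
(31, 31)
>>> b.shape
(31, 13)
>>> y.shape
(13, 17)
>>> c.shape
(3, 3)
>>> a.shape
(17, 31)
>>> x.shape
()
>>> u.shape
(3,)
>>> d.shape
(13, 13)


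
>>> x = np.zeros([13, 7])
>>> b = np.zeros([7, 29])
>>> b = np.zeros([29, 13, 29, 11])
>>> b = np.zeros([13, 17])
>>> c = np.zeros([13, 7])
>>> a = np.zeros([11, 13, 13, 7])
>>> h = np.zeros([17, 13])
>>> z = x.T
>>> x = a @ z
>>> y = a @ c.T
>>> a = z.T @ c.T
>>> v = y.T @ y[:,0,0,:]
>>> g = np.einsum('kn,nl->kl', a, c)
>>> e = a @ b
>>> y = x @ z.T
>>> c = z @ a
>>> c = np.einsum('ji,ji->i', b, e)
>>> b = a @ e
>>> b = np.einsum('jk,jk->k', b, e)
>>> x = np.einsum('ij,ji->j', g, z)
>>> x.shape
(7,)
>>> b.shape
(17,)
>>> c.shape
(17,)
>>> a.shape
(13, 13)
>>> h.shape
(17, 13)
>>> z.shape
(7, 13)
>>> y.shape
(11, 13, 13, 7)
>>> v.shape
(13, 13, 13, 13)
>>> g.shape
(13, 7)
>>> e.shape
(13, 17)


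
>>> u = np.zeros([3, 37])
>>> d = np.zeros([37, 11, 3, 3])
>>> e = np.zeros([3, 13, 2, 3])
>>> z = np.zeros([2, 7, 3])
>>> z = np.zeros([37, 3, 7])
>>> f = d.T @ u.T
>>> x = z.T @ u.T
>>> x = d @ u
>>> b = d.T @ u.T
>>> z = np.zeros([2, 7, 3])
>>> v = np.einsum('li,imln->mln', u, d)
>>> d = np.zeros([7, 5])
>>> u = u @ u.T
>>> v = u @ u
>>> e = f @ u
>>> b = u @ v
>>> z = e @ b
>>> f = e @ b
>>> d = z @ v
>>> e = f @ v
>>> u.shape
(3, 3)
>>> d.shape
(3, 3, 11, 3)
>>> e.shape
(3, 3, 11, 3)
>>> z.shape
(3, 3, 11, 3)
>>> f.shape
(3, 3, 11, 3)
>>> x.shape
(37, 11, 3, 37)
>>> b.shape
(3, 3)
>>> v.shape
(3, 3)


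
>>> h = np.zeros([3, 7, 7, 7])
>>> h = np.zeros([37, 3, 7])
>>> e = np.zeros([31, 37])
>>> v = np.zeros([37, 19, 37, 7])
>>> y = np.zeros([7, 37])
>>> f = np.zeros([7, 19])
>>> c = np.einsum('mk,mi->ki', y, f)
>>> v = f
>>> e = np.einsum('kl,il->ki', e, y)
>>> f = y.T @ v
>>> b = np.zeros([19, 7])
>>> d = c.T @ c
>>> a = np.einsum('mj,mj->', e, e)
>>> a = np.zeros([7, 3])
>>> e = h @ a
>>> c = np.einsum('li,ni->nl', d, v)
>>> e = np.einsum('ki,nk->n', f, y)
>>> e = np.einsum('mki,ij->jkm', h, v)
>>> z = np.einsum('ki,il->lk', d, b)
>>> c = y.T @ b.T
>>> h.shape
(37, 3, 7)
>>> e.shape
(19, 3, 37)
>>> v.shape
(7, 19)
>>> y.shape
(7, 37)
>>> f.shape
(37, 19)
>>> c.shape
(37, 19)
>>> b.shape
(19, 7)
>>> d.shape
(19, 19)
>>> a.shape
(7, 3)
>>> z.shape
(7, 19)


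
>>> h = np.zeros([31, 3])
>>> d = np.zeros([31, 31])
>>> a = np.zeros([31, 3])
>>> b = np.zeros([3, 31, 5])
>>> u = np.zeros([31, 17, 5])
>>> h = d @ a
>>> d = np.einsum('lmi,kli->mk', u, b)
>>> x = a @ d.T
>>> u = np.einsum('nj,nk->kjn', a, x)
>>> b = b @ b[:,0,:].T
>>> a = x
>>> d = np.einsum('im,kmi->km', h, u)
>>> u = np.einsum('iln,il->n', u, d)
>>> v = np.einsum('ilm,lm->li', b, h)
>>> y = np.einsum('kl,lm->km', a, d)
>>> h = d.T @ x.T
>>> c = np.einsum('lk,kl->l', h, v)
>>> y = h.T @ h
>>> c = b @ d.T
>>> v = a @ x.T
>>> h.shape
(3, 31)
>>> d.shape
(17, 3)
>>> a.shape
(31, 17)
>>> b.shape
(3, 31, 3)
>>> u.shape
(31,)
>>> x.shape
(31, 17)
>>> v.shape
(31, 31)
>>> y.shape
(31, 31)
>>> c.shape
(3, 31, 17)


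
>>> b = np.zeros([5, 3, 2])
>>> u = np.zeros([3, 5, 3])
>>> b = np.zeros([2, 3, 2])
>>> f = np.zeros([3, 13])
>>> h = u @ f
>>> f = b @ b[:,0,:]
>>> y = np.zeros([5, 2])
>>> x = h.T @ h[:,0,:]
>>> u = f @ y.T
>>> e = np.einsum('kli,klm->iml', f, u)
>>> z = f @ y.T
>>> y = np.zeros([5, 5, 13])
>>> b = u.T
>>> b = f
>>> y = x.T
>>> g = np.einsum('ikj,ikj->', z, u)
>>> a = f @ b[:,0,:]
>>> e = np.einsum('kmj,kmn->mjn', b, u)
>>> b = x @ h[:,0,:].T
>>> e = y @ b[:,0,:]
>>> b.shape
(13, 5, 3)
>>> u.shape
(2, 3, 5)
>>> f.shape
(2, 3, 2)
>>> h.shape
(3, 5, 13)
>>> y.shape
(13, 5, 13)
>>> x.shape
(13, 5, 13)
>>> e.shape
(13, 5, 3)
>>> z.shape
(2, 3, 5)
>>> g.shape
()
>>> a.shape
(2, 3, 2)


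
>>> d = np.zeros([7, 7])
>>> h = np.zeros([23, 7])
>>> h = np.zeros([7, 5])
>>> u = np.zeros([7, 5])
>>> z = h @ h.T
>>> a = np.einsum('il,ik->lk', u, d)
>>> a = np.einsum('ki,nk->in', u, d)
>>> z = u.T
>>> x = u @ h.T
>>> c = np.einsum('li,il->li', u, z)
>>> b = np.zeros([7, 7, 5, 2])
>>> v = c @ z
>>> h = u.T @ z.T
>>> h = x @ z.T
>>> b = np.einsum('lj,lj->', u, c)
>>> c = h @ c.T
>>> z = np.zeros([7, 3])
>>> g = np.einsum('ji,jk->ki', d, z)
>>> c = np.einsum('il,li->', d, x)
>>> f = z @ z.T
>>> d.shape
(7, 7)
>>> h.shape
(7, 5)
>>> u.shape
(7, 5)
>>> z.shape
(7, 3)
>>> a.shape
(5, 7)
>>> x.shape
(7, 7)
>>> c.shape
()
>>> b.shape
()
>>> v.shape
(7, 7)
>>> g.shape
(3, 7)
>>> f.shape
(7, 7)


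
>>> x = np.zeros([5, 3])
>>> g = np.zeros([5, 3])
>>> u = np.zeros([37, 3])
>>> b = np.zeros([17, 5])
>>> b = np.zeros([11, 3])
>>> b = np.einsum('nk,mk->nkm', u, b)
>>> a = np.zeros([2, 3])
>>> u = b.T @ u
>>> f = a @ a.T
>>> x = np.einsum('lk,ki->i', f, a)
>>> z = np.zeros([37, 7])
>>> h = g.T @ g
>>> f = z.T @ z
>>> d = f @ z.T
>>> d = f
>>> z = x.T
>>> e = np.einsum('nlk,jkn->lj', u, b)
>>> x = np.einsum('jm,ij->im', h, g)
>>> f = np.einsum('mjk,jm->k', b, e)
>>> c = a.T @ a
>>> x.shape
(5, 3)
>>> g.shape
(5, 3)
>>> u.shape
(11, 3, 3)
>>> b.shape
(37, 3, 11)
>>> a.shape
(2, 3)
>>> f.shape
(11,)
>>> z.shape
(3,)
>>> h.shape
(3, 3)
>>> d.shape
(7, 7)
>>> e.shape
(3, 37)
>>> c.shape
(3, 3)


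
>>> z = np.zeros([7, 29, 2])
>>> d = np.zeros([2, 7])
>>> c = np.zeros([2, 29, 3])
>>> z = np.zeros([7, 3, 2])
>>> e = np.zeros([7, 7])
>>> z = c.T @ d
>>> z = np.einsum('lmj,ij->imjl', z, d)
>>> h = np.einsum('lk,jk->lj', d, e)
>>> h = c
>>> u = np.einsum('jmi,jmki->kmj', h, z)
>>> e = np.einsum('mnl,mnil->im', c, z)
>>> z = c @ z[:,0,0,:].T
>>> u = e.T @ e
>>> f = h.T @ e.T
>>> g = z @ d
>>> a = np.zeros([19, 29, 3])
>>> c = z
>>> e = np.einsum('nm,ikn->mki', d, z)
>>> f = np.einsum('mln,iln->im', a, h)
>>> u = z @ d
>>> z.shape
(2, 29, 2)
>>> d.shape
(2, 7)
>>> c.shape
(2, 29, 2)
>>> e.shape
(7, 29, 2)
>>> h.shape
(2, 29, 3)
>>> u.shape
(2, 29, 7)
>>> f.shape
(2, 19)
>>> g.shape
(2, 29, 7)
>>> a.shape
(19, 29, 3)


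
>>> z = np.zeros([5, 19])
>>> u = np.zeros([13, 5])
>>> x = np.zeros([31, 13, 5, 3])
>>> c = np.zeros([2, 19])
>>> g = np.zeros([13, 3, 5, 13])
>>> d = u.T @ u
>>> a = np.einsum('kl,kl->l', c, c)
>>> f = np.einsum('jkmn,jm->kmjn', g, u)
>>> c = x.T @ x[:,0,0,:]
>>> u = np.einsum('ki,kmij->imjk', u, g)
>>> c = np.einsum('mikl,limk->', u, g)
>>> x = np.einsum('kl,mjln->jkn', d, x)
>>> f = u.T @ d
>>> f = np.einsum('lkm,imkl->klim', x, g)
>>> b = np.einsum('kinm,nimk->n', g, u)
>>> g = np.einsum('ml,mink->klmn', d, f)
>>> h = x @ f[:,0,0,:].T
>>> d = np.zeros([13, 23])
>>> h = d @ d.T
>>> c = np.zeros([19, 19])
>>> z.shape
(5, 19)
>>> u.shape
(5, 3, 13, 13)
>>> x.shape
(13, 5, 3)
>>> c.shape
(19, 19)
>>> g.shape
(3, 5, 5, 13)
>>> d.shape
(13, 23)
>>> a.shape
(19,)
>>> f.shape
(5, 13, 13, 3)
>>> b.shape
(5,)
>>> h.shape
(13, 13)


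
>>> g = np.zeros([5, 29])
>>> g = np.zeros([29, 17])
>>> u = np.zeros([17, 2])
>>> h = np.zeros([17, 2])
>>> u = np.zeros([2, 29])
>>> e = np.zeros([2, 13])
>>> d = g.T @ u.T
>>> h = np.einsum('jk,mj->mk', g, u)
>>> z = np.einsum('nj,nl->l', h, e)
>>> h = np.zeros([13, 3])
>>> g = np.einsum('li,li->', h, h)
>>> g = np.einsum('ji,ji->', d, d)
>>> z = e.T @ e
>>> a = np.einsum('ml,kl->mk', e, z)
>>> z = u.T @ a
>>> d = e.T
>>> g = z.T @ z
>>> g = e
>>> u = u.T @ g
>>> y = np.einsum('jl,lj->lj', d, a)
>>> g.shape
(2, 13)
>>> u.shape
(29, 13)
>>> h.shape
(13, 3)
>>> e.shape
(2, 13)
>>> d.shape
(13, 2)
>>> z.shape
(29, 13)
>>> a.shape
(2, 13)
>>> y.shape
(2, 13)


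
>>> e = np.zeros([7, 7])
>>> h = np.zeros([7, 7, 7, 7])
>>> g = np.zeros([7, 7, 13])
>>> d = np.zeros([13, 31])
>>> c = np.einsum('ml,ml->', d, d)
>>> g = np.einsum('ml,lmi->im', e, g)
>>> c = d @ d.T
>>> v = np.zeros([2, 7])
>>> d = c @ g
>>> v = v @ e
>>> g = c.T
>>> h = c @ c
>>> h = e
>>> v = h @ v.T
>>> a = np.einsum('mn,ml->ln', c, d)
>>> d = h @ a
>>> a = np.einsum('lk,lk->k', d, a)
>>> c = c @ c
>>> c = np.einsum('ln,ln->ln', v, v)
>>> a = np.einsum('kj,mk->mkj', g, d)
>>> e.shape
(7, 7)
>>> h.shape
(7, 7)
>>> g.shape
(13, 13)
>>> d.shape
(7, 13)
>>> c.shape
(7, 2)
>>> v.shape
(7, 2)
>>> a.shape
(7, 13, 13)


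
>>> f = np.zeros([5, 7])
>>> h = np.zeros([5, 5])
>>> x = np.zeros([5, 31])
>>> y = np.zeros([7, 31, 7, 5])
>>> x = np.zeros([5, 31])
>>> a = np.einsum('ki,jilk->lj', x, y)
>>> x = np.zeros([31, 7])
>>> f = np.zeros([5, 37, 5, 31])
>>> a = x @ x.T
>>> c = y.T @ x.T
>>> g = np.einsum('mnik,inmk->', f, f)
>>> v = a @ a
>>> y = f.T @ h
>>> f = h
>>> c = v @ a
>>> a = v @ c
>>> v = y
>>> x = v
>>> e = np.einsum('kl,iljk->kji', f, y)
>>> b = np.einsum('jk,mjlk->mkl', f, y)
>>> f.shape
(5, 5)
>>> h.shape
(5, 5)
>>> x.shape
(31, 5, 37, 5)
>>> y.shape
(31, 5, 37, 5)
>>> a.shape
(31, 31)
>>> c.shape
(31, 31)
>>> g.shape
()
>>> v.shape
(31, 5, 37, 5)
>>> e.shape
(5, 37, 31)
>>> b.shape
(31, 5, 37)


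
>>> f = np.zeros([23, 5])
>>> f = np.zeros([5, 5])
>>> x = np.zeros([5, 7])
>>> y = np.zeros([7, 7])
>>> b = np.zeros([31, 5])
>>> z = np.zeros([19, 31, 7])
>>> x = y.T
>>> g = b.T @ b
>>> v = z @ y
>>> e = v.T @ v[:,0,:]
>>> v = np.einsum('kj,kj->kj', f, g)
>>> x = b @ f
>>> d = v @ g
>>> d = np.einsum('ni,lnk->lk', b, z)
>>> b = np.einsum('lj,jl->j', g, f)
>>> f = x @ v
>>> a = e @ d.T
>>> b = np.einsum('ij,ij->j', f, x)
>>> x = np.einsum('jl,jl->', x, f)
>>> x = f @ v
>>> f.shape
(31, 5)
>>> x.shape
(31, 5)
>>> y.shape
(7, 7)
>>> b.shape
(5,)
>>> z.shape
(19, 31, 7)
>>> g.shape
(5, 5)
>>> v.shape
(5, 5)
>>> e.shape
(7, 31, 7)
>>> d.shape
(19, 7)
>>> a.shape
(7, 31, 19)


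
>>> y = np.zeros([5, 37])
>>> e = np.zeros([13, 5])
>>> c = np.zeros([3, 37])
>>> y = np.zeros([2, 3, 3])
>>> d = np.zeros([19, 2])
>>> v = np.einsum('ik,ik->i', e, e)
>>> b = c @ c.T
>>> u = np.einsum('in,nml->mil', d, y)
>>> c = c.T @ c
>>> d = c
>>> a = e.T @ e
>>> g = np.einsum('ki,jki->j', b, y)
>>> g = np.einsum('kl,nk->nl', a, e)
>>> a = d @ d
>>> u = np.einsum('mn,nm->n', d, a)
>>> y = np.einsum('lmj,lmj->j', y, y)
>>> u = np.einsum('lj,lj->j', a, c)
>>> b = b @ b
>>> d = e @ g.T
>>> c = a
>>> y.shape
(3,)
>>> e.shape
(13, 5)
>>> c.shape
(37, 37)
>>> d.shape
(13, 13)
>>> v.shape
(13,)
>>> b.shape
(3, 3)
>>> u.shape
(37,)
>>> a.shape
(37, 37)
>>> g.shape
(13, 5)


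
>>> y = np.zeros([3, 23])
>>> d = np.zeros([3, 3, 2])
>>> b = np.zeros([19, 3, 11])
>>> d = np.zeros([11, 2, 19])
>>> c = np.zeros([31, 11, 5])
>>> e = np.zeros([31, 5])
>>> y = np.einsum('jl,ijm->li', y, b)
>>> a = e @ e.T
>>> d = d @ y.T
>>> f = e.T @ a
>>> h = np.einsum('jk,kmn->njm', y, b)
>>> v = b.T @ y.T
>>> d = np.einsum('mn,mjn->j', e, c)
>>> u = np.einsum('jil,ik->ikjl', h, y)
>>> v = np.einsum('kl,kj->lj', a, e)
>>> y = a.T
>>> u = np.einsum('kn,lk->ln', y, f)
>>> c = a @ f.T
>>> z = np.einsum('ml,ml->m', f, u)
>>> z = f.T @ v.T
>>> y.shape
(31, 31)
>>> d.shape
(11,)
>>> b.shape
(19, 3, 11)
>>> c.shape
(31, 5)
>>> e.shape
(31, 5)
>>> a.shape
(31, 31)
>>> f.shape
(5, 31)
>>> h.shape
(11, 23, 3)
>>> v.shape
(31, 5)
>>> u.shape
(5, 31)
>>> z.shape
(31, 31)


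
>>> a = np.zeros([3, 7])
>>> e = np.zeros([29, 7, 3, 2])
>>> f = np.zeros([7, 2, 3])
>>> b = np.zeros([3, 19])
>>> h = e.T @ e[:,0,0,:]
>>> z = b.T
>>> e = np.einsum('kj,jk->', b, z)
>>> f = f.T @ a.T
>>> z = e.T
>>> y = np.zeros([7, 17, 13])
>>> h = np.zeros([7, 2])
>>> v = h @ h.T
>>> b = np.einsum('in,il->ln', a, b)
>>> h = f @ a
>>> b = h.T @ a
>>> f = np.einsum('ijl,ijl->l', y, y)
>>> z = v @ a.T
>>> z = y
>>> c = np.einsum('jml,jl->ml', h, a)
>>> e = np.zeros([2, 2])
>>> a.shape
(3, 7)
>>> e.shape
(2, 2)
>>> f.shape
(13,)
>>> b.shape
(7, 2, 7)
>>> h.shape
(3, 2, 7)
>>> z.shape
(7, 17, 13)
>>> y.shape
(7, 17, 13)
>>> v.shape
(7, 7)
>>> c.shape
(2, 7)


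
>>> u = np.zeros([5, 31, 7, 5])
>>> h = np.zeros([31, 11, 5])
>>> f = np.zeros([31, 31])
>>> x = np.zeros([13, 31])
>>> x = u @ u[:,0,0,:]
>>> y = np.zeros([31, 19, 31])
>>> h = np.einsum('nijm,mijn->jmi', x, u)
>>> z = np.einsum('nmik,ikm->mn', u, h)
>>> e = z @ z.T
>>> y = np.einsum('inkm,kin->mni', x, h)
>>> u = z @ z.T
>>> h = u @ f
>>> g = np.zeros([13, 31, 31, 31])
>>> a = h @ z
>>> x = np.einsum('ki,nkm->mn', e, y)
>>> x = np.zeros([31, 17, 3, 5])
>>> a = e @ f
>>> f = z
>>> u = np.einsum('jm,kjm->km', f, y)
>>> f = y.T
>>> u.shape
(5, 5)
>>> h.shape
(31, 31)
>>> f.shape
(5, 31, 5)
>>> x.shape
(31, 17, 3, 5)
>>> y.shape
(5, 31, 5)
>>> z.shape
(31, 5)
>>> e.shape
(31, 31)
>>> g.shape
(13, 31, 31, 31)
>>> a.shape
(31, 31)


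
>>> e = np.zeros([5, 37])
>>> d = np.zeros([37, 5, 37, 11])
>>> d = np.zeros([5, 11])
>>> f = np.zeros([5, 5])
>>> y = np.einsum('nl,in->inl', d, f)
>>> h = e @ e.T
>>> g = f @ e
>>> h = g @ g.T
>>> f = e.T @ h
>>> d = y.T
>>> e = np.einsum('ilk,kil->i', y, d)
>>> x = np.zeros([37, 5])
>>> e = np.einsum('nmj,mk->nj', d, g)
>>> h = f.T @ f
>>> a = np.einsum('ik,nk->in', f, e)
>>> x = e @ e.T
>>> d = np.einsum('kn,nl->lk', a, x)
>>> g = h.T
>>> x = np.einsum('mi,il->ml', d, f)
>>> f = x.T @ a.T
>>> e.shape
(11, 5)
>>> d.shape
(11, 37)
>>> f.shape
(5, 37)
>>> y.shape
(5, 5, 11)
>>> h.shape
(5, 5)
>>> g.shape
(5, 5)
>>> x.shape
(11, 5)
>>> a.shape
(37, 11)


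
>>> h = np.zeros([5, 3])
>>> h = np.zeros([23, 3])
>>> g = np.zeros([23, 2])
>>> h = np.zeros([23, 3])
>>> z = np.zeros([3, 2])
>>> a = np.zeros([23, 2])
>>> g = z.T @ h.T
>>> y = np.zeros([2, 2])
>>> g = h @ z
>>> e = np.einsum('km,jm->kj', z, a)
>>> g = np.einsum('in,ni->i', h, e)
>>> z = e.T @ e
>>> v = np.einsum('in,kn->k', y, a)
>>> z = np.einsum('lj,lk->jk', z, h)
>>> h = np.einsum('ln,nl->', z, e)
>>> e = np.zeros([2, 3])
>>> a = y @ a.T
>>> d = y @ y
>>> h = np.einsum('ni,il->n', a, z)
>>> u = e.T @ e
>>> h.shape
(2,)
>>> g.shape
(23,)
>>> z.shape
(23, 3)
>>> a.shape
(2, 23)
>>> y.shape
(2, 2)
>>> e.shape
(2, 3)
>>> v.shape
(23,)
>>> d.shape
(2, 2)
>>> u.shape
(3, 3)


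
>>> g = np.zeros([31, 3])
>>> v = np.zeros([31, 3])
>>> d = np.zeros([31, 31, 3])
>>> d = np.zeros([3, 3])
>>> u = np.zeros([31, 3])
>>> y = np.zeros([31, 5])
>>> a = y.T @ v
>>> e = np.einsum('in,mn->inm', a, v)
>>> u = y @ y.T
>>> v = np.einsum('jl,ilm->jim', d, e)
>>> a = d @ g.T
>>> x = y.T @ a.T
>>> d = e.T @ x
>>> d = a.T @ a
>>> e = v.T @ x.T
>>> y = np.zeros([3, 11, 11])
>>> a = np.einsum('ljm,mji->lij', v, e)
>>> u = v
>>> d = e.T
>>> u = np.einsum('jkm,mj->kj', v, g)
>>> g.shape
(31, 3)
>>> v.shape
(3, 5, 31)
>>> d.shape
(5, 5, 31)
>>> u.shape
(5, 3)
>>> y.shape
(3, 11, 11)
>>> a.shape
(3, 5, 5)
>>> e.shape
(31, 5, 5)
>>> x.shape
(5, 3)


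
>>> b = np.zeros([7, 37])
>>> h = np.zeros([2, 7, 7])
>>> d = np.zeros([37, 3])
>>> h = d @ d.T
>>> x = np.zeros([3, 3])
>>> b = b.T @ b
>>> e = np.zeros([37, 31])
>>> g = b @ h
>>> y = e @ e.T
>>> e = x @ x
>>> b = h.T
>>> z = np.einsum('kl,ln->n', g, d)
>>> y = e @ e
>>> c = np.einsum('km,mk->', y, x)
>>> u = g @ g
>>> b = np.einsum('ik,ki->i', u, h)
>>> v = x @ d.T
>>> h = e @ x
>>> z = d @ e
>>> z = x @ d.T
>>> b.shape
(37,)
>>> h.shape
(3, 3)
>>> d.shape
(37, 3)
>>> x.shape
(3, 3)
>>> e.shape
(3, 3)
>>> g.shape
(37, 37)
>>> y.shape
(3, 3)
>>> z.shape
(3, 37)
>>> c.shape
()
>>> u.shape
(37, 37)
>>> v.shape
(3, 37)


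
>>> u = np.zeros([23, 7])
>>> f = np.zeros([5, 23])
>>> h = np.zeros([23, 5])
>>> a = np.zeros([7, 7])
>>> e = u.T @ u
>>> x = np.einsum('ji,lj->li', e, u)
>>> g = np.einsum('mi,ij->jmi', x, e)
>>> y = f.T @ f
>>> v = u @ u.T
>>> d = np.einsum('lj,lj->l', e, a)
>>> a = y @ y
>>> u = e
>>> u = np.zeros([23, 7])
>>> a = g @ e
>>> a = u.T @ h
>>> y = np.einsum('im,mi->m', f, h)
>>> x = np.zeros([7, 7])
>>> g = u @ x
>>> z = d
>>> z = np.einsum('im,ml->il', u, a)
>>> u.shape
(23, 7)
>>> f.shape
(5, 23)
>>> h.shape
(23, 5)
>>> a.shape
(7, 5)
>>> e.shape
(7, 7)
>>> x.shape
(7, 7)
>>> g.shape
(23, 7)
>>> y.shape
(23,)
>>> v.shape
(23, 23)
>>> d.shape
(7,)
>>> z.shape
(23, 5)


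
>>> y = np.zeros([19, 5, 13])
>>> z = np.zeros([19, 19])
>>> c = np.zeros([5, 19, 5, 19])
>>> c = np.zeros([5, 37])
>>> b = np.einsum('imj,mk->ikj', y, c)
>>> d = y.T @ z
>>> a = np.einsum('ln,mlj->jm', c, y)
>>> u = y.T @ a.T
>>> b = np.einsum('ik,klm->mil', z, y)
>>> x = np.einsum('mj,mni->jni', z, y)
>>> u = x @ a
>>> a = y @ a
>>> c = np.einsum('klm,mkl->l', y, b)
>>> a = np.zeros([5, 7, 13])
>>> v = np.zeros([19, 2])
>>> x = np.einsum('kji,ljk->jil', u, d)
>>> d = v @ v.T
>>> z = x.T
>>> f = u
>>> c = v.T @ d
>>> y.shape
(19, 5, 13)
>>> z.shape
(13, 19, 5)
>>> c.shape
(2, 19)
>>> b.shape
(13, 19, 5)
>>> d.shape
(19, 19)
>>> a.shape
(5, 7, 13)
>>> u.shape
(19, 5, 19)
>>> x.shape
(5, 19, 13)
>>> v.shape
(19, 2)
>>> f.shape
(19, 5, 19)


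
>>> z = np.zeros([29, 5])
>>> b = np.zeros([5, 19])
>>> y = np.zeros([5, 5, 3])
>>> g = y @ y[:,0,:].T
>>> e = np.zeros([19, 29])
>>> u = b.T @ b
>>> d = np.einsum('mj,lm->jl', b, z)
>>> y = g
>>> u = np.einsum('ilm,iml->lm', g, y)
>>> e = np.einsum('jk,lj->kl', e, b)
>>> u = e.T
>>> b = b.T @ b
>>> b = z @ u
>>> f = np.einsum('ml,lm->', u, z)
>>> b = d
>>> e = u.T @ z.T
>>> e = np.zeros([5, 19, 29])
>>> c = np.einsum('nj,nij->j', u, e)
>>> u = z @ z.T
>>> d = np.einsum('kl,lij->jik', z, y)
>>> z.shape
(29, 5)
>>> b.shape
(19, 29)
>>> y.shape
(5, 5, 5)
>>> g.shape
(5, 5, 5)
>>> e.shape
(5, 19, 29)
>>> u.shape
(29, 29)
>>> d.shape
(5, 5, 29)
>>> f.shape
()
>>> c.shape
(29,)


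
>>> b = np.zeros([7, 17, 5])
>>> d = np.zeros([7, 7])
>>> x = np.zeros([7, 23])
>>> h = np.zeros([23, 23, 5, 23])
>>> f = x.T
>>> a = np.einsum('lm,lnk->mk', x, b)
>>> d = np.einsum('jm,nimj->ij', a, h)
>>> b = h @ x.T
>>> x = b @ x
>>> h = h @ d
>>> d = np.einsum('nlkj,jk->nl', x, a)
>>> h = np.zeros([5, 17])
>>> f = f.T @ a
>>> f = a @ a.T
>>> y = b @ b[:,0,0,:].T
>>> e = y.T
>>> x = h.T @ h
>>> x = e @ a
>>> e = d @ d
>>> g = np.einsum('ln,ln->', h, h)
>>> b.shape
(23, 23, 5, 7)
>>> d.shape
(23, 23)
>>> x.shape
(23, 5, 23, 5)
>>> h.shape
(5, 17)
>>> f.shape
(23, 23)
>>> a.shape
(23, 5)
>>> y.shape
(23, 23, 5, 23)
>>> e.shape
(23, 23)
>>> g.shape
()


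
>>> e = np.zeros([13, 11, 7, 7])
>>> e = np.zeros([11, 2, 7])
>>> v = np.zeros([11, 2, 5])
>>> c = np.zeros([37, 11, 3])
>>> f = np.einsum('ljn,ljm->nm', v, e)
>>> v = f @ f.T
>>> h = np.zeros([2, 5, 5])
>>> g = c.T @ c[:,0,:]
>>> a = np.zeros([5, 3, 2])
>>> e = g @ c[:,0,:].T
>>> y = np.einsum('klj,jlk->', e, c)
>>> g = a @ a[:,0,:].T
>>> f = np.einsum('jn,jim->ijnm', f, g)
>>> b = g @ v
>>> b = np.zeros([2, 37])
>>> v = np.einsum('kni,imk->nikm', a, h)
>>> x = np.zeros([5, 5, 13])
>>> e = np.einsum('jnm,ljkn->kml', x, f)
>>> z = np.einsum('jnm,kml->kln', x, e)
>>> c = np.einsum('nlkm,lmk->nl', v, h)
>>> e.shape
(7, 13, 3)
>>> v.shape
(3, 2, 5, 5)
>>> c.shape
(3, 2)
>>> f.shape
(3, 5, 7, 5)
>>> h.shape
(2, 5, 5)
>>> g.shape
(5, 3, 5)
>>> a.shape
(5, 3, 2)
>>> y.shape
()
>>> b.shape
(2, 37)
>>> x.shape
(5, 5, 13)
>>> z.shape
(7, 3, 5)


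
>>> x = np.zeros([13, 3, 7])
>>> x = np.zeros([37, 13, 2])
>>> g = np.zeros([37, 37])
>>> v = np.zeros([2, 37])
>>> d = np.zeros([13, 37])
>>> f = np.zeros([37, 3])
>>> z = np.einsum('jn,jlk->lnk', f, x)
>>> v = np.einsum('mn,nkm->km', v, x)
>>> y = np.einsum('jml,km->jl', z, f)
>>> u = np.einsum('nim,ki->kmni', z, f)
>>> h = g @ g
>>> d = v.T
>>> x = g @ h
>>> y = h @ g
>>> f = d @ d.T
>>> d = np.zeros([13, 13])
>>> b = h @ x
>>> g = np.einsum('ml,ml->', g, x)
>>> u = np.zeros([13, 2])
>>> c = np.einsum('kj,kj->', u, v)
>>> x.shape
(37, 37)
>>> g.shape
()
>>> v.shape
(13, 2)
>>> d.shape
(13, 13)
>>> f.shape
(2, 2)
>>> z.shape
(13, 3, 2)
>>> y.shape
(37, 37)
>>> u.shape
(13, 2)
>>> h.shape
(37, 37)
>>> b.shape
(37, 37)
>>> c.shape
()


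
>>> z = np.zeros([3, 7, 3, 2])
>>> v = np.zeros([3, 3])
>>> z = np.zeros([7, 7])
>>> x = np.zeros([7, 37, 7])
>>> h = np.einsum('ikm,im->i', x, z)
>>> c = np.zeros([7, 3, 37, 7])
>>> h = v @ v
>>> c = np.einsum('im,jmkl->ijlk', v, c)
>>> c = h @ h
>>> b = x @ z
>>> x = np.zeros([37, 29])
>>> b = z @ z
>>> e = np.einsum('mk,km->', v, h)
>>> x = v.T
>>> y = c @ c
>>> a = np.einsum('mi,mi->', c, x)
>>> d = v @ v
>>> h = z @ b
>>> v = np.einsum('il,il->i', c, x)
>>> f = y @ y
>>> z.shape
(7, 7)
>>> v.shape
(3,)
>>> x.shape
(3, 3)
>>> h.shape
(7, 7)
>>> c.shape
(3, 3)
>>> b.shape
(7, 7)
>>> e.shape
()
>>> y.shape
(3, 3)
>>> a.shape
()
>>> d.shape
(3, 3)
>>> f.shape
(3, 3)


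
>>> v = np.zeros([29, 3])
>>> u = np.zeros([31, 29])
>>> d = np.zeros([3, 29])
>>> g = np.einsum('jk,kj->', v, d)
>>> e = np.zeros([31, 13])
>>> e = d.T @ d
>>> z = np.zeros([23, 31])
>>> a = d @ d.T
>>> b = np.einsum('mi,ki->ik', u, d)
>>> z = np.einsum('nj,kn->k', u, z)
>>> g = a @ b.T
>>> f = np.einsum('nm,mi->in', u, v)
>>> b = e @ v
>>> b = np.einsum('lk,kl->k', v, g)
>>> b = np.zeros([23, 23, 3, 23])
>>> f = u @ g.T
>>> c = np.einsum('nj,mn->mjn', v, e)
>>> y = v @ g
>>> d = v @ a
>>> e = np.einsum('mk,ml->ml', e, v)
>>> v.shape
(29, 3)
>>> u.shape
(31, 29)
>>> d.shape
(29, 3)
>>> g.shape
(3, 29)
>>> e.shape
(29, 3)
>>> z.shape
(23,)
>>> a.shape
(3, 3)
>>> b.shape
(23, 23, 3, 23)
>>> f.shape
(31, 3)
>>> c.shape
(29, 3, 29)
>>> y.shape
(29, 29)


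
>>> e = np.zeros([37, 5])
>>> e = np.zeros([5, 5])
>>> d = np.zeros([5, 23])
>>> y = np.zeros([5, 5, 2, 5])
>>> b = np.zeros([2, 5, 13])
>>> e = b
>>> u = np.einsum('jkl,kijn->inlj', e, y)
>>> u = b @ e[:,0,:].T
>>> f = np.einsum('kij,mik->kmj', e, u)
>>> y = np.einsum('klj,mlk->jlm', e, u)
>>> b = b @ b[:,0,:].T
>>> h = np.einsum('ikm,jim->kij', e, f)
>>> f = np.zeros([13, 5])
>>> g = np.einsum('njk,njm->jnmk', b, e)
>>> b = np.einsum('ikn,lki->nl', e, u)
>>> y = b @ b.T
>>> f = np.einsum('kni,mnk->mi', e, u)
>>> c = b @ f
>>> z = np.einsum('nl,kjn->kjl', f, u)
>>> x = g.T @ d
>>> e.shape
(2, 5, 13)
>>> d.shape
(5, 23)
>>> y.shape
(13, 13)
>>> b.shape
(13, 2)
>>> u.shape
(2, 5, 2)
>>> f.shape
(2, 13)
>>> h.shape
(5, 2, 2)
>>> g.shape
(5, 2, 13, 2)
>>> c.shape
(13, 13)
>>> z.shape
(2, 5, 13)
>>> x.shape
(2, 13, 2, 23)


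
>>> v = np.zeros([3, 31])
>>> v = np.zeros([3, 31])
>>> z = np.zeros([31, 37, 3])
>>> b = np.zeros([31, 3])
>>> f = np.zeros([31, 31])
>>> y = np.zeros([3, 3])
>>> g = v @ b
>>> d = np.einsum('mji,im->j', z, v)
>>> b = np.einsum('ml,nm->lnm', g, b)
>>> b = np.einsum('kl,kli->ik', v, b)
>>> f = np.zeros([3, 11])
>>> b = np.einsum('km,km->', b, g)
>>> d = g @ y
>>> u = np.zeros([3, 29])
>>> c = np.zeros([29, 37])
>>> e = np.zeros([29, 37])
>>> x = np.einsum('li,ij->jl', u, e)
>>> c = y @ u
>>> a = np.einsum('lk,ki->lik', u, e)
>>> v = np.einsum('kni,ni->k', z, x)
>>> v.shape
(31,)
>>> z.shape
(31, 37, 3)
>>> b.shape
()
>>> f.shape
(3, 11)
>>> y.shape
(3, 3)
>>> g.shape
(3, 3)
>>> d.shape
(3, 3)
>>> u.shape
(3, 29)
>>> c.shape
(3, 29)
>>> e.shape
(29, 37)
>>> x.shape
(37, 3)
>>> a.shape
(3, 37, 29)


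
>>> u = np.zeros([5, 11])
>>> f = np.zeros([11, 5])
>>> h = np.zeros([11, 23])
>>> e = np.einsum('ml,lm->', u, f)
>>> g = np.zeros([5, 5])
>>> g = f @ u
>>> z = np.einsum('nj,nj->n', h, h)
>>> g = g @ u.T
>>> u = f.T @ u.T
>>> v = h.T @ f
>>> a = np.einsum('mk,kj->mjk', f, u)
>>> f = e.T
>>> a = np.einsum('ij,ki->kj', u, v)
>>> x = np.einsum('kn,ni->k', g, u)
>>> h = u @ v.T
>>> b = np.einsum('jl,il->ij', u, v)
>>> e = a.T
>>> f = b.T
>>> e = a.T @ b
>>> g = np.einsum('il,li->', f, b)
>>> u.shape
(5, 5)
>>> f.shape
(5, 23)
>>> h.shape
(5, 23)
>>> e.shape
(5, 5)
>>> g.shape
()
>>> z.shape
(11,)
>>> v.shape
(23, 5)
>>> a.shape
(23, 5)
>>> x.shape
(11,)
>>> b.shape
(23, 5)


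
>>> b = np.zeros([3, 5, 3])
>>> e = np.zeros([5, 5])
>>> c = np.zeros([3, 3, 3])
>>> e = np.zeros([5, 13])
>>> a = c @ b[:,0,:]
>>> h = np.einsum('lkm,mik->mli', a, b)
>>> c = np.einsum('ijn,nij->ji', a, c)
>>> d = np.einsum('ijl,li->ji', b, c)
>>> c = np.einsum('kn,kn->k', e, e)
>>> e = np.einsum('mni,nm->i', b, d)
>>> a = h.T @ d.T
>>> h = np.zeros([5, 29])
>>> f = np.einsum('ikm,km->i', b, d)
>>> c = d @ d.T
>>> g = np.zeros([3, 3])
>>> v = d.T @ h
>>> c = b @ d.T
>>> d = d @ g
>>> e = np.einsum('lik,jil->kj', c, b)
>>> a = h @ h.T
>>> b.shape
(3, 5, 3)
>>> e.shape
(5, 3)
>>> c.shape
(3, 5, 5)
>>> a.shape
(5, 5)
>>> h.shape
(5, 29)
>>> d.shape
(5, 3)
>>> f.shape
(3,)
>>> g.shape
(3, 3)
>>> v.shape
(3, 29)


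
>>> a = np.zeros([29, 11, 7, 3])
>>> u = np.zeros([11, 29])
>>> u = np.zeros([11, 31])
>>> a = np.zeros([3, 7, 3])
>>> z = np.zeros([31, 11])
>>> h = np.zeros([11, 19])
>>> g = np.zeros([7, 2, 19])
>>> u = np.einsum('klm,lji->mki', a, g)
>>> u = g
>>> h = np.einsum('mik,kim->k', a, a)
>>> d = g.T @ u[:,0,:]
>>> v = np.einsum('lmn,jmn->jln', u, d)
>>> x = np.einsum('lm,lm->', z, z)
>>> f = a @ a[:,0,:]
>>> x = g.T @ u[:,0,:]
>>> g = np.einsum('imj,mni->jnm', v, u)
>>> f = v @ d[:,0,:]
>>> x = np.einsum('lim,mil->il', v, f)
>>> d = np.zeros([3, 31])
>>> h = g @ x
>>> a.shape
(3, 7, 3)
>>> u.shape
(7, 2, 19)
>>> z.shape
(31, 11)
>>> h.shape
(19, 2, 19)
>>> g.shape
(19, 2, 7)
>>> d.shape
(3, 31)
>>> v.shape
(19, 7, 19)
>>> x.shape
(7, 19)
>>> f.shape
(19, 7, 19)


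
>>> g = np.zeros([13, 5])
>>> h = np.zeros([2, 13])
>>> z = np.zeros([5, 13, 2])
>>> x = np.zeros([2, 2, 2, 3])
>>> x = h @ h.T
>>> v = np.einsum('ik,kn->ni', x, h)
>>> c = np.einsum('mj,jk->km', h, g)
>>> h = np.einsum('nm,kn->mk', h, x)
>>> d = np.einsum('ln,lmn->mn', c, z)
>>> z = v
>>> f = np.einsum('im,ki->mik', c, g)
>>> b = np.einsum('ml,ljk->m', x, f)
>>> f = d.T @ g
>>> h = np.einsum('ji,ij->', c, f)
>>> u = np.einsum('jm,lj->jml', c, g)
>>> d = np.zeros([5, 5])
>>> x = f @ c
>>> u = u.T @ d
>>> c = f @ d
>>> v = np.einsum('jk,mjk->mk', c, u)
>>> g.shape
(13, 5)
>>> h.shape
()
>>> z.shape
(13, 2)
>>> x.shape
(2, 2)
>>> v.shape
(13, 5)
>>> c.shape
(2, 5)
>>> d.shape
(5, 5)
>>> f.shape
(2, 5)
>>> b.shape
(2,)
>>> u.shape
(13, 2, 5)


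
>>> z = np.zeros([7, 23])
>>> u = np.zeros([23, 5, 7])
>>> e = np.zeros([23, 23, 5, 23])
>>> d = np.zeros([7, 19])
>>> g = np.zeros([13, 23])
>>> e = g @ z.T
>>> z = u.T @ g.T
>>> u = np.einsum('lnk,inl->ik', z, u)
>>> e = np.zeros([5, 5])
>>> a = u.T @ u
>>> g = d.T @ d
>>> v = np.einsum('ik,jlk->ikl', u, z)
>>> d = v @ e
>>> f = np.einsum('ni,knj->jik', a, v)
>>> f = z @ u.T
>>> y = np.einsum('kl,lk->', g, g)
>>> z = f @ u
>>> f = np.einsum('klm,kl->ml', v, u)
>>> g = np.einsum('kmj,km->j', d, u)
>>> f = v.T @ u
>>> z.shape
(7, 5, 13)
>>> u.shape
(23, 13)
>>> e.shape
(5, 5)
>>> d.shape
(23, 13, 5)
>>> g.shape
(5,)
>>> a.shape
(13, 13)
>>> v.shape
(23, 13, 5)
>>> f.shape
(5, 13, 13)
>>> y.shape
()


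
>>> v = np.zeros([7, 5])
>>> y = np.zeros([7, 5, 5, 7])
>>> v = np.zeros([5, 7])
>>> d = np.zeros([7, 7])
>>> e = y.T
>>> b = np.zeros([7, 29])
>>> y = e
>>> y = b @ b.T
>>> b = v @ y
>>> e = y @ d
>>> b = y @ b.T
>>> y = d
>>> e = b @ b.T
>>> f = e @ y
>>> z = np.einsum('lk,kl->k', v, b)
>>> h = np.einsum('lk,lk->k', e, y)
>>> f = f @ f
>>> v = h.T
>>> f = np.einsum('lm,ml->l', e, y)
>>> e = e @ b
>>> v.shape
(7,)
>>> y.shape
(7, 7)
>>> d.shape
(7, 7)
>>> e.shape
(7, 5)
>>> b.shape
(7, 5)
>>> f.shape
(7,)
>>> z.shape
(7,)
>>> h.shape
(7,)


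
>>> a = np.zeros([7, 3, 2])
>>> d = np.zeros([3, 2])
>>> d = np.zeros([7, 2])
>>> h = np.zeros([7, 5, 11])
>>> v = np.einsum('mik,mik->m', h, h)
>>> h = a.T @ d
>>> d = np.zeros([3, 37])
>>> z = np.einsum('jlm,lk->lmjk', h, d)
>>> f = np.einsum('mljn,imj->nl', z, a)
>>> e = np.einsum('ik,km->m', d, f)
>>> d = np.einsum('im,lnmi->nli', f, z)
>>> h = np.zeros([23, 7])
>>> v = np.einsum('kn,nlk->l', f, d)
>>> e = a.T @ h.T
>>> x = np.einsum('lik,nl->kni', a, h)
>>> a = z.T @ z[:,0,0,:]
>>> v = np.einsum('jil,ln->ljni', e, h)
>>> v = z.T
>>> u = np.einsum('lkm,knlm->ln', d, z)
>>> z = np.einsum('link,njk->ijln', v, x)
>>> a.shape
(37, 2, 2, 37)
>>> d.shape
(2, 3, 37)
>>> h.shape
(23, 7)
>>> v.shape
(37, 2, 2, 3)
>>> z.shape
(2, 23, 37, 2)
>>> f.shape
(37, 2)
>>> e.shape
(2, 3, 23)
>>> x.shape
(2, 23, 3)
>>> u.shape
(2, 2)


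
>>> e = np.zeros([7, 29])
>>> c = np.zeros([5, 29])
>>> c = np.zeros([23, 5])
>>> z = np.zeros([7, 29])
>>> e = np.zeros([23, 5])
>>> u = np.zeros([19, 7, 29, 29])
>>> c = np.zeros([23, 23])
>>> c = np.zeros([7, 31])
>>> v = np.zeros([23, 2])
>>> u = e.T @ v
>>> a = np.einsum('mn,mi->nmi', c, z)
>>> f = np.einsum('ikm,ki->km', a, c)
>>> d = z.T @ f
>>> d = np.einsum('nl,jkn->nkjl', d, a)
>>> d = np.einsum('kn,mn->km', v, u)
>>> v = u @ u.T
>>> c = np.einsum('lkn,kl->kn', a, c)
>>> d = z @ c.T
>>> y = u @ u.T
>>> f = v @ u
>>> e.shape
(23, 5)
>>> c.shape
(7, 29)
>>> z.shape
(7, 29)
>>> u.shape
(5, 2)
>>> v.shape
(5, 5)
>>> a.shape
(31, 7, 29)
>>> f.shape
(5, 2)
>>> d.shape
(7, 7)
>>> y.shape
(5, 5)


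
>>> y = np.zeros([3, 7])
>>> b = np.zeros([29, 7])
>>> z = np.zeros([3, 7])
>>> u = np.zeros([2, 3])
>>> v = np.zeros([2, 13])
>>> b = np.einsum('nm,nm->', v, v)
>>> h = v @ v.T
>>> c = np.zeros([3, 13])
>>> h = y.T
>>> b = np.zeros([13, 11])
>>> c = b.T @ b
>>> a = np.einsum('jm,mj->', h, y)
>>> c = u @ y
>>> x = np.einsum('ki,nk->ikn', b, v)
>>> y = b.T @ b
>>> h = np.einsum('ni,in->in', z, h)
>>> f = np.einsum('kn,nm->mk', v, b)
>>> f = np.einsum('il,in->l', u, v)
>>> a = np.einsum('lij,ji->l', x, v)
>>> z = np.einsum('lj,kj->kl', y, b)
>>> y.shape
(11, 11)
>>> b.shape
(13, 11)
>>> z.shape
(13, 11)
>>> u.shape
(2, 3)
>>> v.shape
(2, 13)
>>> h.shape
(7, 3)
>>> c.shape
(2, 7)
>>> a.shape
(11,)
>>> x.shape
(11, 13, 2)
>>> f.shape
(3,)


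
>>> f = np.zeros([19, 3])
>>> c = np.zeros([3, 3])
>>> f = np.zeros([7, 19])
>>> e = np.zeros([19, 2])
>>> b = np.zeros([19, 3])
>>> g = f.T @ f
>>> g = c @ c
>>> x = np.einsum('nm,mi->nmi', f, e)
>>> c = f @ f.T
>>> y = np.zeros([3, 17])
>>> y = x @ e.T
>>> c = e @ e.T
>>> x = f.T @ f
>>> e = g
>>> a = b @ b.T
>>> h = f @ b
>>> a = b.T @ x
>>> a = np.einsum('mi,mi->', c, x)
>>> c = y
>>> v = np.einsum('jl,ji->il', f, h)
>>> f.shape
(7, 19)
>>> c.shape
(7, 19, 19)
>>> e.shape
(3, 3)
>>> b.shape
(19, 3)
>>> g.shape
(3, 3)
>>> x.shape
(19, 19)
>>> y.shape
(7, 19, 19)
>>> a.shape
()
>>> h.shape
(7, 3)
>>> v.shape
(3, 19)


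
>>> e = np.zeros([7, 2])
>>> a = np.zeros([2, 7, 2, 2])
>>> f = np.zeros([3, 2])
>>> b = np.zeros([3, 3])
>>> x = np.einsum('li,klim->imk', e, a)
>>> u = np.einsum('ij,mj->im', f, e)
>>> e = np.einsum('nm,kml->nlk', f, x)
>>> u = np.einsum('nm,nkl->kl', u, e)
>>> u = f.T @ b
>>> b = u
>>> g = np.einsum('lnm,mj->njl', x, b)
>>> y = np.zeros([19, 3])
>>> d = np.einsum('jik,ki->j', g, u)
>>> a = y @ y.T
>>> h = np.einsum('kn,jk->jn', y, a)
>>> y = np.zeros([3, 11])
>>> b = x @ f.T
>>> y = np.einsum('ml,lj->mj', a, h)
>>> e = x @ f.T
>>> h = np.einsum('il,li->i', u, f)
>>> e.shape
(2, 2, 3)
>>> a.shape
(19, 19)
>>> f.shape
(3, 2)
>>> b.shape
(2, 2, 3)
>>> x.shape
(2, 2, 2)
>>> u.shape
(2, 3)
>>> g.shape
(2, 3, 2)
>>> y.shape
(19, 3)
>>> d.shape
(2,)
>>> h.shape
(2,)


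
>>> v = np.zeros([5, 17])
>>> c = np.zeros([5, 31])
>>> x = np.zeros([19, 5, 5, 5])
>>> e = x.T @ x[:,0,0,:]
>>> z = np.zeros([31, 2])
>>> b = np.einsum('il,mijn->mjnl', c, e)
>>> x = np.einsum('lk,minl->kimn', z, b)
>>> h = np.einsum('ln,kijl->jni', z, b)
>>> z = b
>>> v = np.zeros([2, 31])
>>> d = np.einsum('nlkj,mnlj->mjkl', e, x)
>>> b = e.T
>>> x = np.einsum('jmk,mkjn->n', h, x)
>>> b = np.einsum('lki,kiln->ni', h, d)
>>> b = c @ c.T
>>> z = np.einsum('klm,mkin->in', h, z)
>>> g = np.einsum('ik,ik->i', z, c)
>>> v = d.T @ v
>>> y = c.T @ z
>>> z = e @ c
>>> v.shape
(5, 5, 5, 31)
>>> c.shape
(5, 31)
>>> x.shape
(5,)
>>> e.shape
(5, 5, 5, 5)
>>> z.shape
(5, 5, 5, 31)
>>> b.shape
(5, 5)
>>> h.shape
(5, 2, 5)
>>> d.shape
(2, 5, 5, 5)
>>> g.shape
(5,)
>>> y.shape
(31, 31)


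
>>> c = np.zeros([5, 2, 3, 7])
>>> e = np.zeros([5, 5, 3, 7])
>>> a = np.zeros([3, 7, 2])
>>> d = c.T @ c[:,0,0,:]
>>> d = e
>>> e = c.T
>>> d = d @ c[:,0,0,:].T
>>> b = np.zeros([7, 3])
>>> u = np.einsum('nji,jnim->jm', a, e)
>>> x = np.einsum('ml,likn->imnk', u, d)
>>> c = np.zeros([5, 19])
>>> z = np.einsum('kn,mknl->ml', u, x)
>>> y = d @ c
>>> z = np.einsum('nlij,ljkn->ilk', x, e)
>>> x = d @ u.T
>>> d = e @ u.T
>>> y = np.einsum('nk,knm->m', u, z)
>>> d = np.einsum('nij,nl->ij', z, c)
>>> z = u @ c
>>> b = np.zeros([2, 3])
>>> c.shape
(5, 19)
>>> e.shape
(7, 3, 2, 5)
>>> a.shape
(3, 7, 2)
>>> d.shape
(7, 2)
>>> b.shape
(2, 3)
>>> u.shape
(7, 5)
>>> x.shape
(5, 5, 3, 7)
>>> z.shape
(7, 19)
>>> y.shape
(2,)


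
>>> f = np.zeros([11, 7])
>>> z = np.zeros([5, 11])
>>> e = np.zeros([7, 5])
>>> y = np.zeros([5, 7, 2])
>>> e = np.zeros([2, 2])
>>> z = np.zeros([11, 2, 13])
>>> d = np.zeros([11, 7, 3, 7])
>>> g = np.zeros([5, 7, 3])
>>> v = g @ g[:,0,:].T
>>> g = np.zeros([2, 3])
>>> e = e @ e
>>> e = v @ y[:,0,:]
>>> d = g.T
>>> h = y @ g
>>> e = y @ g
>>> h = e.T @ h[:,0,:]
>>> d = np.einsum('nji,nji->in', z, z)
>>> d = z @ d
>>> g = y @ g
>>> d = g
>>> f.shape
(11, 7)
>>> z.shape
(11, 2, 13)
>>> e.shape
(5, 7, 3)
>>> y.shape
(5, 7, 2)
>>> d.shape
(5, 7, 3)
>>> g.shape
(5, 7, 3)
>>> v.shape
(5, 7, 5)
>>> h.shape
(3, 7, 3)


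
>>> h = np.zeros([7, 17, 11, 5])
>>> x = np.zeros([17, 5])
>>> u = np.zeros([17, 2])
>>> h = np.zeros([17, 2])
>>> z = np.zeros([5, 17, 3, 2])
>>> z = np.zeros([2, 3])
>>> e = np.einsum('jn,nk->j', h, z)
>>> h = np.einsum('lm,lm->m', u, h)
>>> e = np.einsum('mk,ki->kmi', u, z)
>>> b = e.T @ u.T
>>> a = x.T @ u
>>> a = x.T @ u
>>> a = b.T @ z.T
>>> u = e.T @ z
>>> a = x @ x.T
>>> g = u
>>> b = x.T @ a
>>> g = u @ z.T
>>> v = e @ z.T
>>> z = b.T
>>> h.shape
(2,)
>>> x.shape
(17, 5)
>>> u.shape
(3, 17, 3)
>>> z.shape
(17, 5)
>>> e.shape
(2, 17, 3)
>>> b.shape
(5, 17)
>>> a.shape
(17, 17)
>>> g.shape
(3, 17, 2)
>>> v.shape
(2, 17, 2)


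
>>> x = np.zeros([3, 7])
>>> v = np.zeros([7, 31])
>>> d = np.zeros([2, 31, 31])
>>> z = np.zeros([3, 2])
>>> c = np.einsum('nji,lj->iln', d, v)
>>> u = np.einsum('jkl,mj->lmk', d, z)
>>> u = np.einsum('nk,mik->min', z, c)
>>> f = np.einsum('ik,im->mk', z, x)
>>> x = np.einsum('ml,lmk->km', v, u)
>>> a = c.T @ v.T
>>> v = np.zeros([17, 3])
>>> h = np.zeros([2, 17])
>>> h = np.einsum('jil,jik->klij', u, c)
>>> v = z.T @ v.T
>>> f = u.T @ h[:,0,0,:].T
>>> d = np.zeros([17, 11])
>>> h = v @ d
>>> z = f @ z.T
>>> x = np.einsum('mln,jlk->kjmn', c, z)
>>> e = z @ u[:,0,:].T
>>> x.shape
(3, 3, 31, 2)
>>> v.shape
(2, 17)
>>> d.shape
(17, 11)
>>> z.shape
(3, 7, 3)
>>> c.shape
(31, 7, 2)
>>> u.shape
(31, 7, 3)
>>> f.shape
(3, 7, 2)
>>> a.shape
(2, 7, 7)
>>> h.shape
(2, 11)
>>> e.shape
(3, 7, 31)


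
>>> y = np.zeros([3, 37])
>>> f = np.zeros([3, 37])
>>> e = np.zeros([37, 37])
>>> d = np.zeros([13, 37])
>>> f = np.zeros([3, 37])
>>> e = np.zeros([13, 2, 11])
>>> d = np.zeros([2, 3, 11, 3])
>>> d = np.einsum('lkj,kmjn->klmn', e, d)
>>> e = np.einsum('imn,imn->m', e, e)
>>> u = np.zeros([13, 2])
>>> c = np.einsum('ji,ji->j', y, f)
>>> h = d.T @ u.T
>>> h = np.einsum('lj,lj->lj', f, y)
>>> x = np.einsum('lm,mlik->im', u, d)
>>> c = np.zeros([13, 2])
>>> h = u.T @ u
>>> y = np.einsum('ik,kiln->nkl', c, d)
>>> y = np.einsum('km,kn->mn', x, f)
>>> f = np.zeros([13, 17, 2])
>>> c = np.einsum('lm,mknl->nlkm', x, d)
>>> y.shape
(2, 37)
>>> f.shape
(13, 17, 2)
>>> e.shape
(2,)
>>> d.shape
(2, 13, 3, 3)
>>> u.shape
(13, 2)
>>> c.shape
(3, 3, 13, 2)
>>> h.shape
(2, 2)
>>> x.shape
(3, 2)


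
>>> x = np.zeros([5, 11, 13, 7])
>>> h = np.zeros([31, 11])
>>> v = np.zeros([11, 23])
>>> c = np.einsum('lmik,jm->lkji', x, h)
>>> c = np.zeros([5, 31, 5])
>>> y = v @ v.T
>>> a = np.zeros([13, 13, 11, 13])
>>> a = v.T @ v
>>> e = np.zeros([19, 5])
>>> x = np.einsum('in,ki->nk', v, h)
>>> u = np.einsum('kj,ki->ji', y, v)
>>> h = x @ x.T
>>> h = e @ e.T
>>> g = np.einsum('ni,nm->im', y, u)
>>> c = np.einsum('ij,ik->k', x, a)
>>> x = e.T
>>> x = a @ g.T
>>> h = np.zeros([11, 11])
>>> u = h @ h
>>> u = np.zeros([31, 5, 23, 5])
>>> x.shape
(23, 11)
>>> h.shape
(11, 11)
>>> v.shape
(11, 23)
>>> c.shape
(23,)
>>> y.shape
(11, 11)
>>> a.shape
(23, 23)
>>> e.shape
(19, 5)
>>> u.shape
(31, 5, 23, 5)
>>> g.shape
(11, 23)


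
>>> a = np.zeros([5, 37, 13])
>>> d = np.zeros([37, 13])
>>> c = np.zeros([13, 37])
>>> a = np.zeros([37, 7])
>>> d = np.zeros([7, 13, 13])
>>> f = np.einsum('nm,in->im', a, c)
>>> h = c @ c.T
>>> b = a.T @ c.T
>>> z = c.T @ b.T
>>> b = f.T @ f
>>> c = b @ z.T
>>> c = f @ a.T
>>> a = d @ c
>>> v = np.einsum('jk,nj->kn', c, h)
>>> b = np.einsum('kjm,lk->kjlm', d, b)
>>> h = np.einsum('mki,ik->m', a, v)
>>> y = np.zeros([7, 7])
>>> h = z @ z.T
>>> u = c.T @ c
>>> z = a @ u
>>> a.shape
(7, 13, 37)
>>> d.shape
(7, 13, 13)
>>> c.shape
(13, 37)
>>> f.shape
(13, 7)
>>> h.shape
(37, 37)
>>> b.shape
(7, 13, 7, 13)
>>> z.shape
(7, 13, 37)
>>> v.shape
(37, 13)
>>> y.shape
(7, 7)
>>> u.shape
(37, 37)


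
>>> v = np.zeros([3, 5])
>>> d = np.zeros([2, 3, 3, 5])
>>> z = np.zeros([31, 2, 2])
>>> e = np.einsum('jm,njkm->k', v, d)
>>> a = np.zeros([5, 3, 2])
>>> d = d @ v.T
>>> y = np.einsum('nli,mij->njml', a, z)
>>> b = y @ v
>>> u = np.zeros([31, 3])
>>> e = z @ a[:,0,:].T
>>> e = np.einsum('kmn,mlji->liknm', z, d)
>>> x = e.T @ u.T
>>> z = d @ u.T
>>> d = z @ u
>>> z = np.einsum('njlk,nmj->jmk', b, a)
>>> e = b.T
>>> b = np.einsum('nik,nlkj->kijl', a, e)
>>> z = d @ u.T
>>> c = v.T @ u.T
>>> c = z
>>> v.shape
(3, 5)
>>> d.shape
(2, 3, 3, 3)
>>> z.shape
(2, 3, 3, 31)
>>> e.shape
(5, 31, 2, 5)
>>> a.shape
(5, 3, 2)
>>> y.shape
(5, 2, 31, 3)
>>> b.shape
(2, 3, 5, 31)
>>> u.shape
(31, 3)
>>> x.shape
(2, 2, 31, 3, 31)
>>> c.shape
(2, 3, 3, 31)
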